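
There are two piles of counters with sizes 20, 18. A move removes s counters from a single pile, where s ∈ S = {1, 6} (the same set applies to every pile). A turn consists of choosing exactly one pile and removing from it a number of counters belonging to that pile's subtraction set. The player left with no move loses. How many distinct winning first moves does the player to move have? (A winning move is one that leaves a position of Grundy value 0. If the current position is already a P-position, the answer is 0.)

All piles use S = {1, 6}:
n :  0  1  2  3  4  5  6  7  8  9 10 11 12 13 14 15 16 17 18 19 20
G :  0  1  0  1  0  1  2  0  1  0  1  0  1  2  0  1  0  1  0  1  2
Pile A: G(20) = 2.
Pile B: G(18) = 0.
Combined Grundy value = 2 ⊕ 0 = 2.
A winning move leaves total XOR = 0, i.e. changes one component's Grundy value g to g ⊕ X where X is the current total.
Pile A: need g' = 2⊕2 = 0. Options: 20−1→G=1, 20−6→G=0. Hits: 1.
Pile B: need g' = 0⊕2 = 2. Options: 18−1→G=1, 18−6→G=1. Hits: 0.

1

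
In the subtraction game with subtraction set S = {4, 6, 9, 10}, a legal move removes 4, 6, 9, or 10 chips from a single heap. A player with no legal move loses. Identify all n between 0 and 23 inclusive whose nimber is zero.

0, 1, 2, 3, 14, 15, 16, 17

G(0) = 0
G(1) = mex{} = 0
G(2) = mex{} = 0
G(3) = mex{} = 0
G(4) = mex{0} = 1
G(5) = mex{0} = 1
G(6) = mex{0,0} = 1
G(7) = mex{0,0} = 1
G(8) = mex{1,0} = 2
G(9) = mex{1,0,0} = 2
G(10) = mex{1,1,0,0} = 2
G(11) = mex{1,1,0,0} = 2
G(12) = mex{2,1,0,0} = 3
G(13) = mex{2,1,1,0} = 3
G(14) = mex{2,2,1,1} = 0
G(15) = mex{2,2,1,1} = 0
G(16) = mex{3,2,1,1} = 0
G(17) = mex{3,2,2,1} = 0
G(18) = mex{0,3,2,2} = 1
G(19) = mex{0,3,2,2} = 1
G(20) = mex{0,0,2,2} = 1
G(21) = mex{0,0,3,2} = 1
G(22) = mex{1,0,3,3} = 2
G(23) = mex{1,0,0,3} = 2
P-positions are exactly the n with G(n) = 0.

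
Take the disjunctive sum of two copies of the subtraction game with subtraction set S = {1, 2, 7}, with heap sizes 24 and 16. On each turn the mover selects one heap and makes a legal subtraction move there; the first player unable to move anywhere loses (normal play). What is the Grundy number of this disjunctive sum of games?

All heaps use S = {1, 2, 7}:
n :  0  1  2  3  4  5  6  7  8  9 10 11 12 13 14 15 16 17 18 19 20 21 22 23 24
G :  0  1  2  0  1  2  0  1  2  0  1  2  0  1  2  0  1  2  0  1  2  0  1  2  0
Heap A: G(24) = 0.
Heap B: G(16) = 1.
Combined Grundy value = 0 ⊕ 1 = 1.

1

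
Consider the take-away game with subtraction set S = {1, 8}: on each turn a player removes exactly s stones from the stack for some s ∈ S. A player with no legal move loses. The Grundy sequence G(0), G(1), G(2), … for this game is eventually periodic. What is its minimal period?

n :  0  1  2  3  4  5  6  7  8  9 10 11 12 13 14 15 16 17 18 19
G :  0  1  0  1  0  1  0  1  2  0  1  0  1  0  1  0  1  2  0  1
G(n+9) = G(n) holds for n = 0,…,7 (a full window of length max(S) = 8), so the sequence is purely periodic with period 9.

9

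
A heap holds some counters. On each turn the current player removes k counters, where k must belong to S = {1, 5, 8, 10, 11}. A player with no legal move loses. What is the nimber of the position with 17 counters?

5

n :  0  1  2  3  4  5  6  7  8  9 10 11 12 13 14 15 16 17
G :  0  1  0  1  0  1  0  1  2  3  2  3  2  3  2  3  4  5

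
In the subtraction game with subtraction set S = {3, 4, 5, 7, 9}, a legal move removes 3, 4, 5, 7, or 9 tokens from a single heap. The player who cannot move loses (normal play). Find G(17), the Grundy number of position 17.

1

n :  0  1  2  3  4  5  6  7  8  9 10 11 12 13 14 15 16 17
G :  0  0  0  1  1  1  2  2  2  3  3  3  0  0  0  1  1  1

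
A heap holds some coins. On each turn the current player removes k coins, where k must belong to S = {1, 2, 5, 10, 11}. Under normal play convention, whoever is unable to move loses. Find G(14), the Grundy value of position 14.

n :  0  1  2  3  4  5  6  7  8  9 10 11 12 13 14
G :  0  1  2  0  1  2  0  1  2  0  1  2  0  1  2

2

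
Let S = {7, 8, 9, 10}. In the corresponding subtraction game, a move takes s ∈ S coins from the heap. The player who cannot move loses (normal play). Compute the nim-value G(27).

1

G(0) = 0
G(1) = mex{} = 0
G(2) = mex{} = 0
G(3) = mex{} = 0
G(4) = mex{} = 0
G(5) = mex{} = 0
G(6) = mex{} = 0
G(7) = mex{0} = 1
G(8) = mex{0,0} = 1
G(9) = mex{0,0,0} = 1
G(10) = mex{0,0,0,0} = 1
G(11) = mex{0,0,0,0} = 1
G(12) = mex{0,0,0,0} = 1
G(13) = mex{0,0,0,0} = 1
G(14) = mex{1,0,0,0} = 2
G(15) = mex{1,1,0,0} = 2
G(16) = mex{1,1,1,0} = 2
G(17) = mex{1,1,1,1} = 0
G(18) = mex{1,1,1,1} = 0
G(19) = mex{1,1,1,1} = 0
G(20) = mex{1,1,1,1} = 0
G(21) = mex{2,1,1,1} = 0
G(22) = mex{2,2,1,1} = 0
G(23) = mex{2,2,2,1} = 0
G(24) = mex{0,2,2,2} = 1
G(25) = mex{0,0,2,2} = 1
G(26) = mex{0,0,0,2} = 1
G(27) = mex{0,0,0,0} = 1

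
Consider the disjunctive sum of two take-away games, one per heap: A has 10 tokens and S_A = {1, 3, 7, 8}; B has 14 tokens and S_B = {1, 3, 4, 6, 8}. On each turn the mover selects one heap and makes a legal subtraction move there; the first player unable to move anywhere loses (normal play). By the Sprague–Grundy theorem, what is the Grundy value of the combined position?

2

Heap A, S = {1, 3, 7, 8}:
n :  0  1  2  3  4  5  6  7  8  9 10
G :  0  1  0  1  0  1  0  1  2  3  2
G_A(10) = 2.
Heap B, S = {1, 3, 4, 6, 8}:
n :  0  1  2  3  4  5  6  7  8  9 10 11 12 13 14
G :  0  1  0  1  2  3  2  0  1  0  1  2  3  2  0
G_B(14) = 0.
Combined Grundy value = 2 ⊕ 0 = 2.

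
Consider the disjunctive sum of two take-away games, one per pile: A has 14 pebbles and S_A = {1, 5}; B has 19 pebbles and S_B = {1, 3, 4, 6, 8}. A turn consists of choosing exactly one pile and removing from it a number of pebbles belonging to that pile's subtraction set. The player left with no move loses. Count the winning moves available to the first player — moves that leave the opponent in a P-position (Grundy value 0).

1

Pile A, S = {1, 5}:
G(0) = 0
G(1) = mex{0} = 1
G(2) = mex{1} = 0
G(3) = mex{0} = 1
G(4) = mex{1} = 0
G(5) = mex{0,0} = 1
G(6) = mex{1,1} = 0
G(7) = mex{0,0} = 1
G(8) = mex{1,1} = 0
G(9) = mex{0,0} = 1
G(10) = mex{1,1} = 0
G(11) = mex{0,0} = 1
G(12) = mex{1,1} = 0
G(13) = mex{0,0} = 1
G(14) = mex{1,1} = 0
G_A(14) = 0.
Pile B, S = {1, 3, 4, 6, 8}:
G(0) = 0
G(1) = mex{0} = 1
G(2) = mex{1} = 0
G(3) = mex{0,0} = 1
G(4) = mex{1,1,0} = 2
G(5) = mex{2,0,1} = 3
G(6) = mex{3,1,0,0} = 2
G(7) = mex{2,2,1,1} = 0
G(8) = mex{0,3,2,0,0} = 1
G(9) = mex{1,2,3,1,1} = 0
G(10) = mex{0,0,2,2,0} = 1
G(11) = mex{1,1,0,3,1} = 2
G(12) = mex{2,0,1,2,2} = 3
G(13) = mex{3,1,0,0,3} = 2
G(14) = mex{2,2,1,1,2} = 0
G(15) = mex{0,3,2,0,0} = 1
G(16) = mex{1,2,3,1,1} = 0
G(17) = mex{0,0,2,2,0} = 1
G(18) = mex{1,1,0,3,1} = 2
G(19) = mex{2,0,1,2,2} = 3
G_B(19) = 3.
Combined Grundy value = 0 ⊕ 3 = 3.
A winning move leaves total XOR = 0, i.e. changes one component's Grundy value g to g ⊕ X where X is the current total.
Pile A: need g' = 0⊕3 = 3. Options: 14−1→G=1, 14−5→G=1. Hits: 0.
Pile B: need g' = 3⊕3 = 0. Options: 19−1→G=2, 19−3→G=0, 19−4→G=1, 19−6→G=2, 19−8→G=2. Hits: 1.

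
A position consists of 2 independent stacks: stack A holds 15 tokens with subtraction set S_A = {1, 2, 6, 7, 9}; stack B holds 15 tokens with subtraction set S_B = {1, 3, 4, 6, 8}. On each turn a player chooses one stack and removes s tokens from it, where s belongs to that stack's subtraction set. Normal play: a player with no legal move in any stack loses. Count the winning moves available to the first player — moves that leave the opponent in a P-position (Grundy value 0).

1

Stack A, S = {1, 2, 6, 7, 9}:
G(0) = 0
G(1) = mex{0} = 1
G(2) = mex{1,0} = 2
G(3) = mex{2,1} = 0
G(4) = mex{0,2} = 1
G(5) = mex{1,0} = 2
G(6) = mex{2,1,0} = 3
G(7) = mex{3,2,1,0} = 4
G(8) = mex{4,3,2,1} = 0
G(9) = mex{0,4,0,2,0} = 1
G(10) = mex{1,0,1,0,1} = 2
G(11) = mex{2,1,2,1,2} = 0
G(12) = mex{0,2,3,2,0} = 1
G(13) = mex{1,0,4,3,1} = 2
G(14) = mex{2,1,0,4,2} = 3
G(15) = mex{3,2,1,0,3} = 4
G_A(15) = 4.
Stack B, S = {1, 3, 4, 6, 8}:
G(0) = 0
G(1) = mex{0} = 1
G(2) = mex{1} = 0
G(3) = mex{0,0} = 1
G(4) = mex{1,1,0} = 2
G(5) = mex{2,0,1} = 3
G(6) = mex{3,1,0,0} = 2
G(7) = mex{2,2,1,1} = 0
G(8) = mex{0,3,2,0,0} = 1
G(9) = mex{1,2,3,1,1} = 0
G(10) = mex{0,0,2,2,0} = 1
G(11) = mex{1,1,0,3,1} = 2
G(12) = mex{2,0,1,2,2} = 3
G(13) = mex{3,1,0,0,3} = 2
G(14) = mex{2,2,1,1,2} = 0
G(15) = mex{0,3,2,0,0} = 1
G_B(15) = 1.
Combined Grundy value = 4 ⊕ 1 = 5.
A winning move leaves total XOR = 0, i.e. changes one component's Grundy value g to g ⊕ X where X is the current total.
Stack A: need g' = 4⊕5 = 1. Options: 15−1→G=3, 15−2→G=2, 15−6→G=1, 15−7→G=0, 15−9→G=3. Hits: 1.
Stack B: need g' = 1⊕5 = 4. Options: 15−1→G=0, 15−3→G=3, 15−4→G=2, 15−6→G=0, 15−8→G=0. Hits: 0.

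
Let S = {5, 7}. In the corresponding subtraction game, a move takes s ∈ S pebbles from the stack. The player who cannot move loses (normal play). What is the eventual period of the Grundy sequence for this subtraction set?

n :  0  1  2  3  4  5  6  7  8  9 10 11 12 13 14 15 16 17 18 19 20 21 22 23 24 25
G :  0  0  0  0  0  1  1  1  1  1  2  2  0  0  0  0  0  1  1  1  1  1  2  2  0  0
G(n+12) = G(n) holds for n = 0,…,6 (a full window of length max(S) = 7), so the sequence is purely periodic with period 12.

12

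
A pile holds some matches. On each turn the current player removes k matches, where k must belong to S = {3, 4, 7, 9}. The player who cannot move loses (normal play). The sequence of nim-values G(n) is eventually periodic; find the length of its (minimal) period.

12

G(0) = 0
G(1) = mex{} = 0
G(2) = mex{} = 0
G(3) = mex{0} = 1
G(4) = mex{0,0} = 1
G(5) = mex{0,0} = 1
G(6) = mex{1,0} = 2
G(7) = mex{1,1,0} = 2
G(8) = mex{1,1,0} = 2
G(9) = mex{2,1,0,0} = 3
G(10) = mex{2,2,1,0} = 3
G(11) = mex{2,2,1,0} = 3
G(12) = mex{3,2,1,1} = 0
G(13) = mex{3,3,2,1} = 0
G(14) = mex{3,3,2,1} = 0
G(15) = mex{0,3,2,2} = 1
G(16) = mex{0,0,3,2} = 1
G(17) = mex{0,0,3,2} = 1
G(18) = mex{1,0,3,3} = 2
G(19) = mex{1,1,0,3} = 2
G(20) = mex{1,1,0,3} = 2
G(21) = mex{2,1,0,0} = 3
G(22) = mex{2,2,1,0} = 3
G(23) = mex{2,2,1,0} = 3
G(24) = mex{3,2,1,1} = 0
G(25) = mex{3,3,2,1} = 0
G(n+12) = G(n) holds for n = 0,…,8 (a full window of length max(S) = 9), so the sequence is purely periodic with period 12.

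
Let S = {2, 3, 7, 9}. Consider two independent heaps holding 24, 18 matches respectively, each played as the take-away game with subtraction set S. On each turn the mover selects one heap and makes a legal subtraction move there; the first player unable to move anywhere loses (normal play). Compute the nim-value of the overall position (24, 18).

0

All heaps use S = {2, 3, 7, 9}:
G(0) = 0
G(1) = mex{} = 0
G(2) = mex{0} = 1
G(3) = mex{0,0} = 1
G(4) = mex{1,0} = 2
G(5) = mex{1,1} = 0
G(6) = mex{2,1} = 0
G(7) = mex{0,2,0} = 1
G(8) = mex{0,0,0} = 1
G(9) = mex{1,0,1,0} = 2
G(10) = mex{1,1,1,0} = 2
G(11) = mex{2,1,2,1} = 0
G(12) = mex{2,2,0,1} = 3
G(13) = mex{0,2,0,2} = 1
G(14) = mex{3,0,1,0} = 2
G(15) = mex{1,3,1,0} = 2
G(16) = mex{2,1,2,1} = 0
G(17) = mex{2,2,2,1} = 0
G(18) = mex{0,2,0,2} = 1
G(19) = mex{0,0,3,2} = 1
G(20) = mex{1,0,1,0} = 2
G(21) = mex{1,1,2,3} = 0
G(22) = mex{2,1,2,1} = 0
G(23) = mex{0,2,0,2} = 1
G(24) = mex{0,0,0,2} = 1
Heap A: G(24) = 1.
Heap B: G(18) = 1.
Combined Grundy value = 1 ⊕ 1 = 0.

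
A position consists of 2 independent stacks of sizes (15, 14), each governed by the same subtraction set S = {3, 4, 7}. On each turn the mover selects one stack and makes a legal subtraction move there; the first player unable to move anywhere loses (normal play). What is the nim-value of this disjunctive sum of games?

All stacks use S = {3, 4, 7}:
n :  0  1  2  3  4  5  6  7  8  9 10 11 12 13 14 15
G :  0  0  0  1  1  1  2  2  2  3  0  0  0  1  1  1
Stack A: G(15) = 1.
Stack B: G(14) = 1.
Combined Grundy value = 1 ⊕ 1 = 0.

0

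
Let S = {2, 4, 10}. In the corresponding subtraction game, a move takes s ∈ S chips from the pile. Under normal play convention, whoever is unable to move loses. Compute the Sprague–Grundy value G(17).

n :  0  1  2  3  4  5  6  7  8  9 10 11 12 13 14 15 16 17
G :  0  0  1  1  2  2  0  0  1  1  2  2  0  0  1  1  2  2

2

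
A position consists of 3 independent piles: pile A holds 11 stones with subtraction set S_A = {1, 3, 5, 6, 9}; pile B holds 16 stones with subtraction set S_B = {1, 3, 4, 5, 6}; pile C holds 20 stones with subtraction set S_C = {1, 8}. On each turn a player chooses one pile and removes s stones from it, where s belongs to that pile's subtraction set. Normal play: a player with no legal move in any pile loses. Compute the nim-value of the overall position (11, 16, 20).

Pile A, S = {1, 3, 5, 6, 9}:
G(0) = 0
G(1) = mex{0} = 1
G(2) = mex{1} = 0
G(3) = mex{0,0} = 1
G(4) = mex{1,1} = 0
G(5) = mex{0,0,0} = 1
G(6) = mex{1,1,1,0} = 2
G(7) = mex{2,0,0,1} = 3
G(8) = mex{3,1,1,0} = 2
G(9) = mex{2,2,0,1,0} = 3
G(10) = mex{3,3,1,0,1} = 2
G(11) = mex{2,2,2,1,0} = 3
G_A(11) = 3.
Pile B, S = {1, 3, 4, 5, 6}:
G(0) = 0
G(1) = mex{0} = 1
G(2) = mex{1} = 0
G(3) = mex{0,0} = 1
G(4) = mex{1,1,0} = 2
G(5) = mex{2,0,1,0} = 3
G(6) = mex{3,1,0,1,0} = 2
G(7) = mex{2,2,1,0,1} = 3
G(8) = mex{3,3,2,1,0} = 4
G(9) = mex{4,2,3,2,1} = 0
G(10) = mex{0,3,2,3,2} = 1
G(11) = mex{1,4,3,2,3} = 0
G(12) = mex{0,0,4,3,2} = 1
G(13) = mex{1,1,0,4,3} = 2
G(14) = mex{2,0,1,0,4} = 3
G(15) = mex{3,1,0,1,0} = 2
G(16) = mex{2,2,1,0,1} = 3
G_B(16) = 3.
Pile C, S = {1, 8}:
n :  0  1  2  3  4  5  6  7  8  9 10 11 12 13 14 15 16 17 18 19 20
G :  0  1  0  1  0  1  0  1  2  0  1  0  1  0  1  0  1  2  0  1  0
G_C(20) = 0.
Combined Grundy value = 3 ⊕ 3 ⊕ 0 = 0.

0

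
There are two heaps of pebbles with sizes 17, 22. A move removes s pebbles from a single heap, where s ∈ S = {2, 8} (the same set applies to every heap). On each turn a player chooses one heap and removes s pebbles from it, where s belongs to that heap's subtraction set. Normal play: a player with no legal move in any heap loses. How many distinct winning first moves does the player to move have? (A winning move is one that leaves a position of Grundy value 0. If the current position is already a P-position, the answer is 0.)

0

All heaps use S = {2, 8}:
G(0) = 0
G(1) = mex{} = 0
G(2) = mex{0} = 1
G(3) = mex{0} = 1
G(4) = mex{1} = 0
G(5) = mex{1} = 0
G(6) = mex{0} = 1
G(7) = mex{0} = 1
G(8) = mex{1,0} = 2
G(9) = mex{1,0} = 2
G(10) = mex{2,1} = 0
G(11) = mex{2,1} = 0
G(12) = mex{0,0} = 1
G(13) = mex{0,0} = 1
G(14) = mex{1,1} = 0
G(15) = mex{1,1} = 0
G(16) = mex{0,2} = 1
G(17) = mex{0,2} = 1
G(18) = mex{1,0} = 2
G(19) = mex{1,0} = 2
G(20) = mex{2,1} = 0
G(21) = mex{2,1} = 0
G(22) = mex{0,0} = 1
Heap A: G(17) = 1.
Heap B: G(22) = 1.
Combined Grundy value = 1 ⊕ 1 = 0.
A winning move leaves total XOR = 0, i.e. changes one component's Grundy value g to g ⊕ X where X is the current total.
Heap A: target g' = 1⊕0 = 1, but every legal move changes the Grundy value (mex property), so 0 moves.
Heap B: target g' = 1⊕0 = 1, but every legal move changes the Grundy value (mex property), so 0 moves.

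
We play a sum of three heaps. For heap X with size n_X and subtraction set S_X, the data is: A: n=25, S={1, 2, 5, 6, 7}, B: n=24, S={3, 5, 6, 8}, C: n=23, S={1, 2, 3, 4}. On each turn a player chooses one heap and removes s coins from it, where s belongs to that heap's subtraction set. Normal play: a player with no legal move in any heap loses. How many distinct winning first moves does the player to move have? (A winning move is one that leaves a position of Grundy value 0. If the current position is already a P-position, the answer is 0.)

Heap A, S = {1, 2, 5, 6, 7}:
G(0) = 0
G(1) = mex{0} = 1
G(2) = mex{1,0} = 2
G(3) = mex{2,1} = 0
G(4) = mex{0,2} = 1
G(5) = mex{1,0,0} = 2
G(6) = mex{2,1,1,0} = 3
G(7) = mex{3,2,2,1,0} = 4
G(8) = mex{4,3,0,2,1} = 5
G(9) = mex{5,4,1,0,2} = 3
G(10) = mex{3,5,2,1,0} = 4
G(11) = mex{4,3,3,2,1} = 0
G(12) = mex{0,4,4,3,2} = 1
G(13) = mex{1,0,5,4,3} = 2
G(14) = mex{2,1,3,5,4} = 0
G(15) = mex{0,2,4,3,5} = 1
G(16) = mex{1,0,0,4,3} = 2
G(17) = mex{2,1,1,0,4} = 3
G(18) = mex{3,2,2,1,0} = 4
G(19) = mex{4,3,0,2,1} = 5
G(20) = mex{5,4,1,0,2} = 3
G(21) = mex{3,5,2,1,0} = 4
G(22) = mex{4,3,3,2,1} = 0
G(23) = mex{0,4,4,3,2} = 1
G(24) = mex{1,0,5,4,3} = 2
G(25) = mex{2,1,3,5,4} = 0
G_A(25) = 0.
Heap B, S = {3, 5, 6, 8}:
n :  0  1  2  3  4  5  6  7  8  9 10 11 12 13 14 15 16 17 18 19 20 21 22 23 24
G :  0  0  0  1  1  1  2  2  2  3  3  0  0  0  1  1  1  2  2  2  3  3  0  0  0
G_B(24) = 0.
Heap C, S = {1, 2, 3, 4}:
n :  0  1  2  3  4  5  6  7  8  9 10 11 12 13 14 15 16 17 18 19 20 21 22 23
G :  0  1  2  3  4  0  1  2  3  4  0  1  2  3  4  0  1  2  3  4  0  1  2  3
G_C(23) = 3.
Combined Grundy value = 0 ⊕ 0 ⊕ 3 = 3.
A winning move leaves total XOR = 0, i.e. changes one component's Grundy value g to g ⊕ X where X is the current total.
Heap A: need g' = 0⊕3 = 3. Options: 25−1→G=2, 25−2→G=1, 25−5→G=3, 25−6→G=5, 25−7→G=4. Hits: 1.
Heap B: need g' = 0⊕3 = 3. Options: 24−3→G=3, 24−5→G=2, 24−6→G=2, 24−8→G=1. Hits: 1.
Heap C: need g' = 3⊕3 = 0. Options: 23−1→G=2, 23−2→G=1, 23−3→G=0, 23−4→G=4. Hits: 1.

3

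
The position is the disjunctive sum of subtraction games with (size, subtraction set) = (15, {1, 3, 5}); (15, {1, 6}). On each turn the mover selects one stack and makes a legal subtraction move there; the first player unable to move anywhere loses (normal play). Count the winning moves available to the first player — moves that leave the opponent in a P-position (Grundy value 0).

Stack A, S = {1, 3, 5}:
G(0) = 0
G(1) = mex{0} = 1
G(2) = mex{1} = 0
G(3) = mex{0,0} = 1
G(4) = mex{1,1} = 0
G(5) = mex{0,0,0} = 1
G(6) = mex{1,1,1} = 0
G(7) = mex{0,0,0} = 1
G(8) = mex{1,1,1} = 0
G(9) = mex{0,0,0} = 1
G(10) = mex{1,1,1} = 0
G(11) = mex{0,0,0} = 1
G(12) = mex{1,1,1} = 0
G(13) = mex{0,0,0} = 1
G(14) = mex{1,1,1} = 0
G(15) = mex{0,0,0} = 1
G_A(15) = 1.
Stack B, S = {1, 6}:
G(0) = 0
G(1) = mex{0} = 1
G(2) = mex{1} = 0
G(3) = mex{0} = 1
G(4) = mex{1} = 0
G(5) = mex{0} = 1
G(6) = mex{1,0} = 2
G(7) = mex{2,1} = 0
G(8) = mex{0,0} = 1
G(9) = mex{1,1} = 0
G(10) = mex{0,0} = 1
G(11) = mex{1,1} = 0
G(12) = mex{0,2} = 1
G(13) = mex{1,0} = 2
G(14) = mex{2,1} = 0
G(15) = mex{0,0} = 1
G_B(15) = 1.
Combined Grundy value = 1 ⊕ 1 = 0.
A winning move leaves total XOR = 0, i.e. changes one component's Grundy value g to g ⊕ X where X is the current total.
Stack A: target g' = 1⊕0 = 1, but every legal move changes the Grundy value (mex property), so 0 moves.
Stack B: target g' = 1⊕0 = 1, but every legal move changes the Grundy value (mex property), so 0 moves.

0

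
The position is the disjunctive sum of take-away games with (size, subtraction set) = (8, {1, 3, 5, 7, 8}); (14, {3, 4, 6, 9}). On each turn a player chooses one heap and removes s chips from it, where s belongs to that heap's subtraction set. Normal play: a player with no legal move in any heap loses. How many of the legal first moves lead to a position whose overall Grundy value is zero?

2

Heap A, S = {1, 3, 5, 7, 8}:
G(0) = 0
G(1) = mex{0} = 1
G(2) = mex{1} = 0
G(3) = mex{0,0} = 1
G(4) = mex{1,1} = 0
G(5) = mex{0,0,0} = 1
G(6) = mex{1,1,1} = 0
G(7) = mex{0,0,0,0} = 1
G(8) = mex{1,1,1,1,0} = 2
G_A(8) = 2.
Heap B, S = {3, 4, 6, 9}:
G(0) = 0
G(1) = mex{} = 0
G(2) = mex{} = 0
G(3) = mex{0} = 1
G(4) = mex{0,0} = 1
G(5) = mex{0,0} = 1
G(6) = mex{1,0,0} = 2
G(7) = mex{1,1,0} = 2
G(8) = mex{1,1,0} = 2
G(9) = mex{2,1,1,0} = 3
G(10) = mex{2,2,1,0} = 3
G(11) = mex{2,2,1,0} = 3
G(12) = mex{3,2,2,1} = 0
G(13) = mex{3,3,2,1} = 0
G(14) = mex{3,3,2,1} = 0
G_B(14) = 0.
Combined Grundy value = 2 ⊕ 0 = 2.
A winning move leaves total XOR = 0, i.e. changes one component's Grundy value g to g ⊕ X where X is the current total.
Heap A: need g' = 2⊕2 = 0. Options: 8−1→G=1, 8−3→G=1, 8−5→G=1, 8−7→G=1, 8−8→G=0. Hits: 1.
Heap B: need g' = 0⊕2 = 2. Options: 14−3→G=3, 14−4→G=3, 14−6→G=2, 14−9→G=1. Hits: 1.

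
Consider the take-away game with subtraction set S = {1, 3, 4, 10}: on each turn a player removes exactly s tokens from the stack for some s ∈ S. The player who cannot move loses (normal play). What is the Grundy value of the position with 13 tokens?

G(0) = 0
G(1) = mex{0} = 1
G(2) = mex{1} = 0
G(3) = mex{0,0} = 1
G(4) = mex{1,1,0} = 2
G(5) = mex{2,0,1} = 3
G(6) = mex{3,1,0} = 2
G(7) = mex{2,2,1} = 0
G(8) = mex{0,3,2} = 1
G(9) = mex{1,2,3} = 0
G(10) = mex{0,0,2,0} = 1
G(11) = mex{1,1,0,1} = 2
G(12) = mex{2,0,1,0} = 3
G(13) = mex{3,1,0,1} = 2

2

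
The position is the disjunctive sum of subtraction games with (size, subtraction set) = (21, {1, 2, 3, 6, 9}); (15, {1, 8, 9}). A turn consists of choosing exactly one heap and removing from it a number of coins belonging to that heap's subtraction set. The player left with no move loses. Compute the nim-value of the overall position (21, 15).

2

Heap A, S = {1, 2, 3, 6, 9}:
n :  0  1  2  3  4  5  6  7  8  9 10 11 12 13 14 15 16 17 18 19 20 21
G :  0  1  2  3  0  1  2  3  0  1  2  3  0  1  2  3  0  1  2  3  0  1
G_A(21) = 1.
Heap B, S = {1, 8, 9}:
G(0) = 0
G(1) = mex{0} = 1
G(2) = mex{1} = 0
G(3) = mex{0} = 1
G(4) = mex{1} = 0
G(5) = mex{0} = 1
G(6) = mex{1} = 0
G(7) = mex{0} = 1
G(8) = mex{1,0} = 2
G(9) = mex{2,1,0} = 3
G(10) = mex{3,0,1} = 2
G(11) = mex{2,1,0} = 3
G(12) = mex{3,0,1} = 2
G(13) = mex{2,1,0} = 3
G(14) = mex{3,0,1} = 2
G(15) = mex{2,1,0} = 3
G_B(15) = 3.
Combined Grundy value = 1 ⊕ 3 = 2.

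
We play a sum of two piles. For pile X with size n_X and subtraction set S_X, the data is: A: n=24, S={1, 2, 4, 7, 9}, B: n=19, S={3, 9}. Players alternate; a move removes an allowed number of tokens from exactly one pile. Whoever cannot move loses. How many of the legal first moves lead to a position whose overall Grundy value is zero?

2

Pile A, S = {1, 2, 4, 7, 9}:
n :  0  1  2  3  4  5  6  7  8  9 10 11 12 13 14 15 16 17 18 19 20 21 22 23 24
G :  0  1  2  0  1  2  0  1  2  3  4  0  1  2  0  1  2  0  1  2  3  4  0  1  2
G_A(24) = 2.
Pile B, S = {3, 9}:
G(0) = 0
G(1) = mex{} = 0
G(2) = mex{} = 0
G(3) = mex{0} = 1
G(4) = mex{0} = 1
G(5) = mex{0} = 1
G(6) = mex{1} = 0
G(7) = mex{1} = 0
G(8) = mex{1} = 0
G(9) = mex{0,0} = 1
G(10) = mex{0,0} = 1
G(11) = mex{0,0} = 1
G(12) = mex{1,1} = 0
G(13) = mex{1,1} = 0
G(14) = mex{1,1} = 0
G(15) = mex{0,0} = 1
G(16) = mex{0,0} = 1
G(17) = mex{0,0} = 1
G(18) = mex{1,1} = 0
G(19) = mex{1,1} = 0
G_B(19) = 0.
Combined Grundy value = 2 ⊕ 0 = 2.
A winning move leaves total XOR = 0, i.e. changes one component's Grundy value g to g ⊕ X where X is the current total.
Pile A: need g' = 2⊕2 = 0. Options: 24−1→G=1, 24−2→G=0, 24−4→G=3, 24−7→G=0, 24−9→G=1. Hits: 2.
Pile B: need g' = 0⊕2 = 2. Options: 19−3→G=1, 19−9→G=1. Hits: 0.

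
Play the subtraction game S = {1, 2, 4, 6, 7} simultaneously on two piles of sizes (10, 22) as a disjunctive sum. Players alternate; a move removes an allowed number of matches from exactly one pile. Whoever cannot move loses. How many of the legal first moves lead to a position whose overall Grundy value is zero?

3

All piles use S = {1, 2, 4, 6, 7}:
n :  0  1  2  3  4  5  6  7  8  9 10 11 12 13 14 15 16 17 18 19 20 21 22
G :  0  1  2  0  1  2  3  4  0  1  2  0  1  2  3  4  0  1  2  0  1  2  3
Pile A: G(10) = 2.
Pile B: G(22) = 3.
Combined Grundy value = 2 ⊕ 3 = 1.
A winning move leaves total XOR = 0, i.e. changes one component's Grundy value g to g ⊕ X where X is the current total.
Pile A: need g' = 2⊕1 = 3. Options: 10−1→G=1, 10−2→G=0, 10−4→G=3, 10−6→G=1, 10−7→G=0. Hits: 1.
Pile B: need g' = 3⊕1 = 2. Options: 22−1→G=2, 22−2→G=1, 22−4→G=2, 22−6→G=0, 22−7→G=4. Hits: 2.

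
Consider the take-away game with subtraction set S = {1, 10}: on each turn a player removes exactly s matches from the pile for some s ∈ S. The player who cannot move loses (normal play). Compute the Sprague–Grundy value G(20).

n :  0  1  2  3  4  5  6  7  8  9 10 11 12 13 14 15 16 17 18 19 20
G :  0  1  0  1  0  1  0  1  0  1  2  0  1  0  1  0  1  0  1  0  1

1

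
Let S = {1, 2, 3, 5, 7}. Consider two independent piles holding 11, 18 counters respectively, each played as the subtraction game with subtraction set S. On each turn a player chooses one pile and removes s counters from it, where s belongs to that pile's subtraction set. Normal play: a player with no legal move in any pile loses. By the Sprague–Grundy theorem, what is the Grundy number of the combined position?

All piles use S = {1, 2, 3, 5, 7}:
G(0) = 0
G(1) = mex{0} = 1
G(2) = mex{1,0} = 2
G(3) = mex{2,1,0} = 3
G(4) = mex{3,2,1} = 0
G(5) = mex{0,3,2,0} = 1
G(6) = mex{1,0,3,1} = 2
G(7) = mex{2,1,0,2,0} = 3
G(8) = mex{3,2,1,3,1} = 0
G(9) = mex{0,3,2,0,2} = 1
G(10) = mex{1,0,3,1,3} = 2
G(11) = mex{2,1,0,2,0} = 3
G(12) = mex{3,2,1,3,1} = 0
G(13) = mex{0,3,2,0,2} = 1
G(14) = mex{1,0,3,1,3} = 2
G(15) = mex{2,1,0,2,0} = 3
G(16) = mex{3,2,1,3,1} = 0
G(17) = mex{0,3,2,0,2} = 1
G(18) = mex{1,0,3,1,3} = 2
Pile A: G(11) = 3.
Pile B: G(18) = 2.
Combined Grundy value = 3 ⊕ 2 = 1.

1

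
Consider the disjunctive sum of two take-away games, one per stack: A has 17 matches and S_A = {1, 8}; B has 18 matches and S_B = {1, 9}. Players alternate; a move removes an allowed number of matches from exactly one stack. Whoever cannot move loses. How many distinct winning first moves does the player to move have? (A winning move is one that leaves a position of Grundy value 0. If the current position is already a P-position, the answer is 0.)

1

Stack A, S = {1, 8}:
n :  0  1  2  3  4  5  6  7  8  9 10 11 12 13 14 15 16 17
G :  0  1  0  1  0  1  0  1  2  0  1  0  1  0  1  0  1  2
G_A(17) = 2.
Stack B, S = {1, 9}:
n :  0  1  2  3  4  5  6  7  8  9 10 11 12 13 14 15 16 17 18
G :  0  1  0  1  0  1  0  1  0  1  0  1  0  1  0  1  0  1  0
G_B(18) = 0.
Combined Grundy value = 2 ⊕ 0 = 2.
A winning move leaves total XOR = 0, i.e. changes one component's Grundy value g to g ⊕ X where X is the current total.
Stack A: need g' = 2⊕2 = 0. Options: 17−1→G=1, 17−8→G=0. Hits: 1.
Stack B: need g' = 0⊕2 = 2. Options: 18−1→G=1, 18−9→G=1. Hits: 0.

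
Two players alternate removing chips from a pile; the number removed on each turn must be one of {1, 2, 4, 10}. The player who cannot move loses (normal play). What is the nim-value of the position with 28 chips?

1

n :  0  1  2  3  4  5  6  7  8  9 10 11 12 13 14 15 16 17 18 19 20 21 22 23 24 25 26 27 28
G :  0  1  2  0  1  2  0  1  2  0  1  2  0  1  2  0  1  2  0  1  2  0  1  2  0  1  2  0  1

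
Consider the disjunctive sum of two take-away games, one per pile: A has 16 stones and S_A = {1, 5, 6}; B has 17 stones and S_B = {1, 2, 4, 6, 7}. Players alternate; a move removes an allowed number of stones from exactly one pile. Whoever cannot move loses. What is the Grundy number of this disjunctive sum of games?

0

Pile A, S = {1, 5, 6}:
G(0) = 0
G(1) = mex{0} = 1
G(2) = mex{1} = 0
G(3) = mex{0} = 1
G(4) = mex{1} = 0
G(5) = mex{0,0} = 1
G(6) = mex{1,1,0} = 2
G(7) = mex{2,0,1} = 3
G(8) = mex{3,1,0} = 2
G(9) = mex{2,0,1} = 3
G(10) = mex{3,1,0} = 2
G(11) = mex{2,2,1} = 0
G(12) = mex{0,3,2} = 1
G(13) = mex{1,2,3} = 0
G(14) = mex{0,3,2} = 1
G(15) = mex{1,2,3} = 0
G(16) = mex{0,0,2} = 1
G_A(16) = 1.
Pile B, S = {1, 2, 4, 6, 7}:
n :  0  1  2  3  4  5  6  7  8  9 10 11 12 13 14 15 16 17
G :  0  1  2  0  1  2  3  4  0  1  2  0  1  2  3  4  0  1
G_B(17) = 1.
Combined Grundy value = 1 ⊕ 1 = 0.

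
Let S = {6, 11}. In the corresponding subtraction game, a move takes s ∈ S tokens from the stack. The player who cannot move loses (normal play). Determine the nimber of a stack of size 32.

n :  0  1  2  3  4  5  6  7  8  9 10 11 12 13 14 15 16 17 18 19 20 21 22 23 24 25 26 27 28 29 30 31 32
G :  0  0  0  0  0  0  1  1  1  1  1  1  2  2  2  2  2  0  0  0  0  0  0  1  1  1  1  1  1  2  2  2  2

2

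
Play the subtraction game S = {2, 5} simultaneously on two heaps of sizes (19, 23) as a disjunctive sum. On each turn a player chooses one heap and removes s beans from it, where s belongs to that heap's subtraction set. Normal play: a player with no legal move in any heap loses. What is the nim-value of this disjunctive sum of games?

3

All heaps use S = {2, 5}:
G(0) = 0
G(1) = mex{} = 0
G(2) = mex{0} = 1
G(3) = mex{0} = 1
G(4) = mex{1} = 0
G(5) = mex{1,0} = 2
G(6) = mex{0,0} = 1
G(7) = mex{2,1} = 0
G(8) = mex{1,1} = 0
G(9) = mex{0,0} = 1
G(10) = mex{0,2} = 1
G(11) = mex{1,1} = 0
G(12) = mex{1,0} = 2
G(13) = mex{0,0} = 1
G(14) = mex{2,1} = 0
G(15) = mex{1,1} = 0
G(16) = mex{0,0} = 1
G(17) = mex{0,2} = 1
G(18) = mex{1,1} = 0
G(19) = mex{1,0} = 2
G(20) = mex{0,0} = 1
G(21) = mex{2,1} = 0
G(22) = mex{1,1} = 0
G(23) = mex{0,0} = 1
Heap A: G(19) = 2.
Heap B: G(23) = 1.
Combined Grundy value = 2 ⊕ 1 = 3.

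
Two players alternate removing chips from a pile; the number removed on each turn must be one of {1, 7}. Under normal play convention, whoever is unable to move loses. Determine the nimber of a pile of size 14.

0

G(0) = 0
G(1) = mex{0} = 1
G(2) = mex{1} = 0
G(3) = mex{0} = 1
G(4) = mex{1} = 0
G(5) = mex{0} = 1
G(6) = mex{1} = 0
G(7) = mex{0,0} = 1
G(8) = mex{1,1} = 0
G(9) = mex{0,0} = 1
G(10) = mex{1,1} = 0
G(11) = mex{0,0} = 1
G(12) = mex{1,1} = 0
G(13) = mex{0,0} = 1
G(14) = mex{1,1} = 0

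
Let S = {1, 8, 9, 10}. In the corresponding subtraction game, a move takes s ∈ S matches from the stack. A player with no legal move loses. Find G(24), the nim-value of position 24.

G(0) = 0
G(1) = mex{0} = 1
G(2) = mex{1} = 0
G(3) = mex{0} = 1
G(4) = mex{1} = 0
G(5) = mex{0} = 1
G(6) = mex{1} = 0
G(7) = mex{0} = 1
G(8) = mex{1,0} = 2
G(9) = mex{2,1,0} = 3
G(10) = mex{3,0,1,0} = 2
G(11) = mex{2,1,0,1} = 3
G(12) = mex{3,0,1,0} = 2
G(13) = mex{2,1,0,1} = 3
G(14) = mex{3,0,1,0} = 2
G(15) = mex{2,1,0,1} = 3
G(16) = mex{3,2,1,0} = 4
G(17) = mex{4,3,2,1} = 0
G(18) = mex{0,2,3,2} = 1
G(19) = mex{1,3,2,3} = 0
G(20) = mex{0,2,3,2} = 1
G(21) = mex{1,3,2,3} = 0
G(22) = mex{0,2,3,2} = 1
G(23) = mex{1,3,2,3} = 0
G(24) = mex{0,4,3,2} = 1

1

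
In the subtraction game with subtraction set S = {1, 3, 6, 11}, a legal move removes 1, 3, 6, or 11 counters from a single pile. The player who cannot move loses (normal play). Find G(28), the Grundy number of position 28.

n :  0  1  2  3  4  5  6  7  8  9 10 11 12 13 14 15 16 17 18 19 20 21 22 23 24 25 26 27 28
G :  0  1  0  1  0  1  2  3  2  0  1  3  4  2  0  1  0  1  0  1  2  3  2  0  1  3  4  2  0

0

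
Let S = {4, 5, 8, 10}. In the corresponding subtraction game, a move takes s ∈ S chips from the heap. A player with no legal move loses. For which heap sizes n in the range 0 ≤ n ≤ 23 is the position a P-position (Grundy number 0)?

G(0) = 0
G(1) = mex{} = 0
G(2) = mex{} = 0
G(3) = mex{} = 0
G(4) = mex{0} = 1
G(5) = mex{0,0} = 1
G(6) = mex{0,0} = 1
G(7) = mex{0,0} = 1
G(8) = mex{1,0,0} = 2
G(9) = mex{1,1,0} = 2
G(10) = mex{1,1,0,0} = 2
G(11) = mex{1,1,0,0} = 2
G(12) = mex{2,1,1,0} = 3
G(13) = mex{2,2,1,0} = 3
G(14) = mex{2,2,1,1} = 0
G(15) = mex{2,2,1,1} = 0
G(16) = mex{3,2,2,1} = 0
G(17) = mex{3,3,2,1} = 0
G(18) = mex{0,3,2,2} = 1
G(19) = mex{0,0,2,2} = 1
G(20) = mex{0,0,3,2} = 1
G(21) = mex{0,0,3,2} = 1
G(22) = mex{1,0,0,3} = 2
G(23) = mex{1,1,0,3} = 2
P-positions are exactly the n with G(n) = 0.

0, 1, 2, 3, 14, 15, 16, 17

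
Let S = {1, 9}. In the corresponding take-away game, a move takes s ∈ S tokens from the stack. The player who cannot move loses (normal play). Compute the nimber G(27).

G(0) = 0
G(1) = mex{0} = 1
G(2) = mex{1} = 0
G(3) = mex{0} = 1
G(4) = mex{1} = 0
G(5) = mex{0} = 1
G(6) = mex{1} = 0
G(7) = mex{0} = 1
G(8) = mex{1} = 0
G(9) = mex{0,0} = 1
G(10) = mex{1,1} = 0
G(11) = mex{0,0} = 1
G(12) = mex{1,1} = 0
G(13) = mex{0,0} = 1
G(14) = mex{1,1} = 0
G(15) = mex{0,0} = 1
G(16) = mex{1,1} = 0
G(17) = mex{0,0} = 1
G(18) = mex{1,1} = 0
G(19) = mex{0,0} = 1
G(20) = mex{1,1} = 0
G(21) = mex{0,0} = 1
G(22) = mex{1,1} = 0
G(23) = mex{0,0} = 1
G(24) = mex{1,1} = 0
G(25) = mex{0,0} = 1
G(26) = mex{1,1} = 0
G(27) = mex{0,0} = 1

1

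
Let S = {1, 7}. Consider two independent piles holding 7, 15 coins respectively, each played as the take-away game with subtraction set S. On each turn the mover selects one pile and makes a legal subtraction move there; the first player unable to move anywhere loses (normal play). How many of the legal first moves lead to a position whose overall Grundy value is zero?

All piles use S = {1, 7}:
n :  0  1  2  3  4  5  6  7  8  9 10 11 12 13 14 15
G :  0  1  0  1  0  1  0  1  0  1  0  1  0  1  0  1
Pile A: G(7) = 1.
Pile B: G(15) = 1.
Combined Grundy value = 1 ⊕ 1 = 0.
A winning move leaves total XOR = 0, i.e. changes one component's Grundy value g to g ⊕ X where X is the current total.
Pile A: target g' = 1⊕0 = 1, but every legal move changes the Grundy value (mex property), so 0 moves.
Pile B: target g' = 1⊕0 = 1, but every legal move changes the Grundy value (mex property), so 0 moves.

0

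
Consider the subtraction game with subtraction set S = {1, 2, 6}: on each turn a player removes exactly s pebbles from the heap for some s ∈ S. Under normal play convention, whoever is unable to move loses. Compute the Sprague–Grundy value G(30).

2

n :  0  1  2  3  4  5  6  7  8  9 10 11 12 13 14 15 16 17 18 19 20 21 22 23 24 25 26 27 28 29 30
G :  0  1  2  0  1  2  3  0  1  2  0  1  2  3  0  1  2  0  1  2  3  0  1  2  0  1  2  3  0  1  2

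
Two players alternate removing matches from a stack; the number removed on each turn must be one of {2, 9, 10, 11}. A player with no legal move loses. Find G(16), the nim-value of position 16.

2

n :  0  1  2  3  4  5  6  7  8  9 10 11 12 13 14 15 16
G :  0  0  1  1  0  0  1  1  0  2  1  3  2  2  3  3  2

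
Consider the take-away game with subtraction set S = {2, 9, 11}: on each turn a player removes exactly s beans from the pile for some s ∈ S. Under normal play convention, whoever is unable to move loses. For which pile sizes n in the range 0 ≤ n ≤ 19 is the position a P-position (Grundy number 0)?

n :  0  1  2  3  4  5  6  7  8  9 10 11 12 13 14 15 16 17 18 19
G :  0  0  1  1  0  0  1  1  0  2  1  3  2  2  3  3  2  2  0  3
P-positions are exactly the n with G(n) = 0.

0, 1, 4, 5, 8, 18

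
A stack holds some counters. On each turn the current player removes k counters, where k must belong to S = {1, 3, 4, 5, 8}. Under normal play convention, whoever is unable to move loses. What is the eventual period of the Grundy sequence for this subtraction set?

n :  0  1  2  3  4  5  6  7  8  9 10 11 12 13 14 15 16 17 18 19
G :  0  1  0  1  2  3  2  3  4  0  1  0  1  2  3  2  3  4  0  1
G(n+9) = G(n) holds for n = 0,…,7 (a full window of length max(S) = 8), so the sequence is purely periodic with period 9.

9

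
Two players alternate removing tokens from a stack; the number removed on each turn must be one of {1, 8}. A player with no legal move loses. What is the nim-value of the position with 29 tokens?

G(0) = 0
G(1) = mex{0} = 1
G(2) = mex{1} = 0
G(3) = mex{0} = 1
G(4) = mex{1} = 0
G(5) = mex{0} = 1
G(6) = mex{1} = 0
G(7) = mex{0} = 1
G(8) = mex{1,0} = 2
G(9) = mex{2,1} = 0
G(10) = mex{0,0} = 1
G(11) = mex{1,1} = 0
G(12) = mex{0,0} = 1
G(13) = mex{1,1} = 0
G(14) = mex{0,0} = 1
G(15) = mex{1,1} = 0
G(16) = mex{0,2} = 1
G(17) = mex{1,0} = 2
G(18) = mex{2,1} = 0
G(19) = mex{0,0} = 1
G(20) = mex{1,1} = 0
G(21) = mex{0,0} = 1
G(22) = mex{1,1} = 0
G(23) = mex{0,0} = 1
G(24) = mex{1,1} = 0
G(25) = mex{0,2} = 1
G(26) = mex{1,0} = 2
G(27) = mex{2,1} = 0
G(28) = mex{0,0} = 1
G(29) = mex{1,1} = 0

0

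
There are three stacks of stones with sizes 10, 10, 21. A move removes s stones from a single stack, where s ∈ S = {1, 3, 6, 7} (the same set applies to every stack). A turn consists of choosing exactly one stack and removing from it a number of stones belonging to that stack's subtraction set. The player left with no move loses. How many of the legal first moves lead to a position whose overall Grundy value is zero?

3

All stacks use S = {1, 3, 6, 7}:
G(0) = 0
G(1) = mex{0} = 1
G(2) = mex{1} = 0
G(3) = mex{0,0} = 1
G(4) = mex{1,1} = 0
G(5) = mex{0,0} = 1
G(6) = mex{1,1,0} = 2
G(7) = mex{2,0,1,0} = 3
G(8) = mex{3,1,0,1} = 2
G(9) = mex{2,2,1,0} = 3
G(10) = mex{3,3,0,1} = 2
G(11) = mex{2,2,1,0} = 3
G(12) = mex{3,3,2,1} = 0
G(13) = mex{0,2,3,2} = 1
G(14) = mex{1,3,2,3} = 0
G(15) = mex{0,0,3,2} = 1
G(16) = mex{1,1,2,3} = 0
G(17) = mex{0,0,3,2} = 1
G(18) = mex{1,1,0,3} = 2
G(19) = mex{2,0,1,0} = 3
G(20) = mex{3,1,0,1} = 2
G(21) = mex{2,2,1,0} = 3
Stack A: G(10) = 2.
Stack B: G(10) = 2.
Stack C: G(21) = 3.
Combined Grundy value = 2 ⊕ 2 ⊕ 3 = 3.
A winning move leaves total XOR = 0, i.e. changes one component's Grundy value g to g ⊕ X where X is the current total.
Stack A: need g' = 2⊕3 = 1. Options: 10−1→G=3, 10−3→G=3, 10−6→G=0, 10−7→G=1. Hits: 1.
Stack B: need g' = 2⊕3 = 1. Options: 10−1→G=3, 10−3→G=3, 10−6→G=0, 10−7→G=1. Hits: 1.
Stack C: need g' = 3⊕3 = 0. Options: 21−1→G=2, 21−3→G=2, 21−6→G=1, 21−7→G=0. Hits: 1.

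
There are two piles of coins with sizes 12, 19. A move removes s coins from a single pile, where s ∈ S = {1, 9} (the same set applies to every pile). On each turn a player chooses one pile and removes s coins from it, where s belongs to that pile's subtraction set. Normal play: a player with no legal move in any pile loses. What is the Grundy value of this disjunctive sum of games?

1

All piles use S = {1, 9}:
n :  0  1  2  3  4  5  6  7  8  9 10 11 12 13 14 15 16 17 18 19
G :  0  1  0  1  0  1  0  1  0  1  0  1  0  1  0  1  0  1  0  1
Pile A: G(12) = 0.
Pile B: G(19) = 1.
Combined Grundy value = 0 ⊕ 1 = 1.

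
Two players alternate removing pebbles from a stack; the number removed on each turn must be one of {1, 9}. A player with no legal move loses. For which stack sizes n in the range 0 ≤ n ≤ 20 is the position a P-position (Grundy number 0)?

0, 2, 4, 6, 8, 10, 12, 14, 16, 18, 20

G(0) = 0
G(1) = mex{0} = 1
G(2) = mex{1} = 0
G(3) = mex{0} = 1
G(4) = mex{1} = 0
G(5) = mex{0} = 1
G(6) = mex{1} = 0
G(7) = mex{0} = 1
G(8) = mex{1} = 0
G(9) = mex{0,0} = 1
G(10) = mex{1,1} = 0
G(11) = mex{0,0} = 1
G(12) = mex{1,1} = 0
G(13) = mex{0,0} = 1
G(14) = mex{1,1} = 0
G(15) = mex{0,0} = 1
G(16) = mex{1,1} = 0
G(17) = mex{0,0} = 1
G(18) = mex{1,1} = 0
G(19) = mex{0,0} = 1
G(20) = mex{1,1} = 0
P-positions are exactly the n with G(n) = 0.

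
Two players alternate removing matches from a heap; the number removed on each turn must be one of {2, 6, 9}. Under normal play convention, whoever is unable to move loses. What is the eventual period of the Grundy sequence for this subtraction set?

15

G(0) = 0
G(1) = mex{} = 0
G(2) = mex{0} = 1
G(3) = mex{0} = 1
G(4) = mex{1} = 0
G(5) = mex{1} = 0
G(6) = mex{0,0} = 1
G(7) = mex{0,0} = 1
G(8) = mex{1,1} = 0
G(9) = mex{1,1,0} = 2
G(10) = mex{0,0,0} = 1
G(11) = mex{2,0,1} = 3
G(12) = mex{1,1,1} = 0
G(13) = mex{3,1,0} = 2
G(14) = mex{0,0,0} = 1
G(15) = mex{2,2,1} = 0
G(16) = mex{1,1,1} = 0
G(17) = mex{0,3,0} = 1
G(18) = mex{0,0,2} = 1
G(19) = mex{1,2,1} = 0
G(20) = mex{1,1,3} = 0
G(21) = mex{0,0,0} = 1
G(22) = mex{0,0,2} = 1
G(23) = mex{1,1,1} = 0
G(24) = mex{1,1,0} = 2
G(25) = mex{0,0,0} = 1
G(26) = mex{2,0,1} = 3
G(27) = mex{1,1,1} = 0
G(28) = mex{3,1,0} = 2
G(29) = mex{0,0,0} = 1
G(30) = mex{2,2,1} = 0
G(31) = mex{1,1,1} = 0
G(n+15) = G(n) holds for n = 0,…,8 (a full window of length max(S) = 9), so the sequence is purely periodic with period 15.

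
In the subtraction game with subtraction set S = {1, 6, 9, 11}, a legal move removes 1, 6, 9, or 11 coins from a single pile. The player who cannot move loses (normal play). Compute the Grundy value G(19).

0

G(0) = 0
G(1) = mex{0} = 1
G(2) = mex{1} = 0
G(3) = mex{0} = 1
G(4) = mex{1} = 0
G(5) = mex{0} = 1
G(6) = mex{1,0} = 2
G(7) = mex{2,1} = 0
G(8) = mex{0,0} = 1
G(9) = mex{1,1,0} = 2
G(10) = mex{2,0,1} = 3
G(11) = mex{3,1,0,0} = 2
G(12) = mex{2,2,1,1} = 0
G(13) = mex{0,0,0,0} = 1
G(14) = mex{1,1,1,1} = 0
G(15) = mex{0,2,2,0} = 1
G(16) = mex{1,3,0,1} = 2
G(17) = mex{2,2,1,2} = 0
G(18) = mex{0,0,2,0} = 1
G(19) = mex{1,1,3,1} = 0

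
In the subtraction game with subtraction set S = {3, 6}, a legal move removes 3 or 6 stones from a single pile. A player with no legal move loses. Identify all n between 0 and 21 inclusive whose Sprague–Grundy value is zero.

G(0) = 0
G(1) = mex{} = 0
G(2) = mex{} = 0
G(3) = mex{0} = 1
G(4) = mex{0} = 1
G(5) = mex{0} = 1
G(6) = mex{1,0} = 2
G(7) = mex{1,0} = 2
G(8) = mex{1,0} = 2
G(9) = mex{2,1} = 0
G(10) = mex{2,1} = 0
G(11) = mex{2,1} = 0
G(12) = mex{0,2} = 1
G(13) = mex{0,2} = 1
G(14) = mex{0,2} = 1
G(15) = mex{1,0} = 2
G(16) = mex{1,0} = 2
G(17) = mex{1,0} = 2
G(18) = mex{2,1} = 0
G(19) = mex{2,1} = 0
G(20) = mex{2,1} = 0
G(21) = mex{0,2} = 1
P-positions are exactly the n with G(n) = 0.

0, 1, 2, 9, 10, 11, 18, 19, 20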